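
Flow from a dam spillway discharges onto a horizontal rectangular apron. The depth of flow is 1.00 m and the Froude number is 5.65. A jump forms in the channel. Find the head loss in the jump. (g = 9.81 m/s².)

ΔE = 9.17 m

Fr₁ = 5.65 (given).
From the momentum equation for a rectangular channel, y₂/y₁ = ½[√(1 + 8Fr₁²) − 1] = ½[√256.4 − 1] = 7.51.
y₂ = 7.51 × 1.00 = 7.51 m.
Head loss: ΔE = (y₂ − y₁)³/(4y₁y₂) = (7.51 − 1.00)³/(4×1.00×7.51) = 275/30.0 = 9.17 m.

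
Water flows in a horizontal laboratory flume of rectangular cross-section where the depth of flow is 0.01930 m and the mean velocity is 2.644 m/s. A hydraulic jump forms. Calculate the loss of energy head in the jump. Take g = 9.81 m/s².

ΔE = 0.2137 m

Fr₁ = V₁/√(g·y₁) = 2.644/√(9.81×0.01930) = 6.076.
Conjugate-depth relation: y₂/y₁ = ½[√(1 + 8Fr₁²) − 1] = ½[√296.38 − 1] = 8.108.
y₂ = 8.108 × 0.01930 = 0.1565 m.
Head loss: ΔE = (y₂ − y₁)³/(4y₁y₂) = (0.1565 − 0.01930)³/(4×0.01930×0.1565) = 0.002582/0.01208 = 0.2137 m.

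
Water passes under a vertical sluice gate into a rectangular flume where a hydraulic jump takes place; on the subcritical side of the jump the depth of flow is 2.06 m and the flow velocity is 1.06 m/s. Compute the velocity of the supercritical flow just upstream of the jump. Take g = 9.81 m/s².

Fr₂ = V₂/√(g·y₂) = 1.06/√(9.81×2.06) = 0.236.
The Bélanger relation is symmetric: y₁/y₂ = ½[√(1 + 8Fr₂²) − 1] = ½[√1.445 − 1] = 0.101.
y₁ = 0.101 × 2.06 = 0.208 m.
V₁ = q/y₁ = 2.18/0.208 = 10.5 m/s.

V₁ = 10.5 m/s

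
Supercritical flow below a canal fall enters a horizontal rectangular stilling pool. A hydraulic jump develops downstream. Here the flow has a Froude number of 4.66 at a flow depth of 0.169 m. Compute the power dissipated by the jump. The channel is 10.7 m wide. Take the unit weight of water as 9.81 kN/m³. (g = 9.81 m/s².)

P = 98.2 kW

Fr₁ = 4.66 (given).
Sequent-depth ratio: y₂/y₁ = ½[√(1 + 8Fr₁²) − 1] = ½[√174.7 − 1] = 6.11.
y₂ = 6.11 × 0.169 = 1.03 m.
V₁ = Fr₁·√(g·y₁) = 4.66×√(9.81×0.169) = 6.00 m/s; q = V₁·y₁ = 1.01 m²/s. V₂ = q/y₂ = 1.01/1.03 = 0.982 m/s. E₁ = y₁ + V₁²/2g = 2.00 m; E₂ = y₂ + V₂²/2g = 1.08 m. ΔE = E₁ − E₂ = 0.922 m.
Q = q·b = 1.01 × 10.7 = 10.9 m³/s. P = γ·Q·ΔE = 9.81 × 10.9 × 0.922 = 98.2 kW.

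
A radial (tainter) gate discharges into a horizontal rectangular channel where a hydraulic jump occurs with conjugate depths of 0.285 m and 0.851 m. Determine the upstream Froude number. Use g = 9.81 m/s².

For a rectangular channel the momentum equation gives q² = ½·g·y₁·y₂·(y₁ + y₂) = ½×9.81×0.285×0.851×1.14 = 1.35.
q = √1.35 = 1.16 m²/s.
V₁ = q/y₁ = 4.08 m/s; Fr₁ = V₁/√(g·y₁) = 2.44.

Fr₁ = 2.44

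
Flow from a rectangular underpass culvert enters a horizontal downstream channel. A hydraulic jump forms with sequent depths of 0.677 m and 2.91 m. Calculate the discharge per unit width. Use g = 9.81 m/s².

For a rectangular channel the momentum equation gives q² = ½·g·y₁·y₂·(y₁ + y₂) = ½×9.81×0.677×2.91×3.59 = 34.7.
q = √34.7 = 5.89 m²/s.

q = 5.89 m²/s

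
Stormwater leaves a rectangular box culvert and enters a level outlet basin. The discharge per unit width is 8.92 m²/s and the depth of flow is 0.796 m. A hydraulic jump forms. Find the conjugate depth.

y₂ = 4.13 m

V₁ = q/y₁ = 8.92/0.796 = 11.2 m/s. Fr₁ = V₁/√(g·y₁) = 11.2/√(9.81×0.796) = 4.01.
From the momentum equation for a rectangular channel, y₂/y₁ = ½[√(1 + 8Fr₁²) − 1] = ½[√129.7 − 1] = 5.19.
y₂ = 5.19 × 0.796 = 4.13 m.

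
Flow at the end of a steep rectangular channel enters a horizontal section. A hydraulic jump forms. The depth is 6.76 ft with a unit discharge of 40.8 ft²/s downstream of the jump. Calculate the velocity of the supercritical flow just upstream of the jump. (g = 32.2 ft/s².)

V₁ = 22.8 ft/s

V₂ = q/y₂ = 40.8/6.76 = 6.04 ft/s; Fr₂ = V₂/√(g·y₂) = 0.409.
Applying the sequent-depth relation in reverse, y₁/y₂ = ½[√(1 + 8Fr₂²) − 1] = ½[√2.339 − 1] = 0.265.
y₁ = 0.265 × 6.76 = 1.79 ft.
V₁ = q/y₁ = 40.8/1.79 = 22.8 ft/s.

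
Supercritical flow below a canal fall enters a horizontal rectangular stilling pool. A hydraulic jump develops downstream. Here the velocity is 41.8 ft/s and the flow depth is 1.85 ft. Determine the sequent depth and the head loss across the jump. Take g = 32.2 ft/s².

y₂ = 13.3 ft; ΔE = 15.2 ft

Fr₁ = V₁/√(g·y₁) = 41.8/√(32.2×1.85) = 5.42.
Bélanger equation: y₂/y₁ = ½[√(1 + 8Fr₁²) − 1] = ½[√235.6 − 1] = 7.18.
y₂ = 7.18 × 1.85 = 13.3 ft.
q = V₁·y₁ = 41.8 × 1.85 = 77.3 ft²/s. V₂ = q/y₂ = 77.3/13.3 = 5.83 ft/s. E₁ = y₁ + V₁²/2g = 29.0 ft; E₂ = y₂ + V₂²/2g = 13.8 ft. ΔE = E₁ − E₂ = 15.2 ft.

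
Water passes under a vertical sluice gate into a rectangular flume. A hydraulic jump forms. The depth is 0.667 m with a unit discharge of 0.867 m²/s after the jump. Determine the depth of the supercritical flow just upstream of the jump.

V₂ = q/y₂ = 0.867/0.667 = 1.30 m/s; Fr₂ = V₂/√(g·y₂) = 0.508.
Since the conjugate-depth ratio holds either way, y₁/y₂ = ½[√(1 + 8Fr₂²) − 1] = ½[√3.066 − 1] = 0.375.
y₁ = 0.375 × 0.667 = 0.250 m.

y₁ = 0.250 m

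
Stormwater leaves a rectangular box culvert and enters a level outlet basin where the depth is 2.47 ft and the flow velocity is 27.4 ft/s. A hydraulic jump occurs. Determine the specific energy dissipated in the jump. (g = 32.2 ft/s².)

ΔE = 3.78 ft

Fr₁ = V₁/√(g·y₁) = 27.4/√(32.2×2.47) = 3.07.
Sequent-depth ratio: y₂/y₁ = ½[√(1 + 8Fr₁²) − 1] = ½[√76.52 − 1] = 3.87.
y₂ = 3.87 × 2.47 = 9.57 ft.
q = V₁·y₁ = 27.4 × 2.47 = 67.7 ft²/s. V₂ = q/y₂ = 67.7/9.57 = 7.07 ft/s. E₁ = y₁ + V₁²/2g = 14.1 ft; E₂ = y₂ + V₂²/2g = 10.3 ft. ΔE = E₁ − E₂ = 3.78 ft.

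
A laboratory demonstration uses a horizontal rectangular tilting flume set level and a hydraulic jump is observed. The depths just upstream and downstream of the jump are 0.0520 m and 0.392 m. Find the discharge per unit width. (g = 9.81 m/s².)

q = 0.211 m²/s

For a rectangular channel the momentum equation gives q² = ½·g·y₁·y₂·(y₁ + y₂) = ½×9.81×0.0520×0.392×0.444 = 0.0444.
q = √0.0444 = 0.211 m²/s.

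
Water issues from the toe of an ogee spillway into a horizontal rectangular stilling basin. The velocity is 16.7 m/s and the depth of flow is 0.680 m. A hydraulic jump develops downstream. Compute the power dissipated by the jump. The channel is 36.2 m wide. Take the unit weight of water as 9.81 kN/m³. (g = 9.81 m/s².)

P = 35559 kW

Fr₁ = V₁/√(g·y₁) = 16.7/√(9.81×0.680) = 6.47.
Conjugate-depth relation: y₂/y₁ = ½[√(1 + 8Fr₁²) − 1] = ½[√335.5 − 1] = 8.66.
y₂ = 8.66 × 0.680 = 5.89 m.
Head loss: ΔE = (y₂ − y₁)³/(4y₁y₂) = (5.89 − 0.680)³/(4×0.680×5.89) = 141/16.0 = 8.82 m.
q = V₁·y₁ = 16.7 × 0.680 = 11.4 m²/s. Q = q·b = 11.4 × 36.2 = 411 m³/s. P = γ·Q·ΔE = 9.81 × 411 × 8.82 = 35559 kW.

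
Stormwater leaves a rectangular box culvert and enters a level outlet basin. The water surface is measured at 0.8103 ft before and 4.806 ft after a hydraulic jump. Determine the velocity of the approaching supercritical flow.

V₁ = 23.16 ft/s

For a rectangular channel the momentum equation gives q² = ½·g·y₁·y₂·(y₁ + y₂) = ½×32.2×0.8103×4.806×5.616 = 352.1.
q = √352.1 = 18.77 ft²/s.
V₁ = q/y₁ = 18.77/0.8103 = 23.16 ft/s.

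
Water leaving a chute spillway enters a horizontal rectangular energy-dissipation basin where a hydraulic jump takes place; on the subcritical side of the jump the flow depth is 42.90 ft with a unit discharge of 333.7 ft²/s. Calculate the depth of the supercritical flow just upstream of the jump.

V₂ = q/y₂ = 333.7/42.90 = 7.779 ft/s; Fr₂ = V₂/√(g·y₂) = 0.2093.
The Bélanger relation is symmetric: y₁/y₂ = ½[√(1 + 8Fr₂²) − 1] = ½[√1.3504 − 1] = 0.08104.
y₁ = 0.08104 × 42.90 = 3.476 ft.

y₁ = 3.476 ft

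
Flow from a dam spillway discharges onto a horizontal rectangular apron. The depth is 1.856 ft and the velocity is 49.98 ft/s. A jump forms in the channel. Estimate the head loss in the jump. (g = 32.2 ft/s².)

ΔE = 24.06 ft

Fr₁ = V₁/√(g·y₁) = 49.98/√(32.2×1.856) = 6.465.
Bélanger equation: y₂/y₁ = ½[√(1 + 8Fr₁²) − 1] = ½[√335.39 − 1] = 8.657.
y₂ = 8.657 × 1.856 = 16.07 ft.
Head loss: ΔE = (y₂ − y₁)³/(4y₁y₂) = (16.07 − 1.856)³/(4×1.856×16.07) = 2870/119.3 = 24.06 ft.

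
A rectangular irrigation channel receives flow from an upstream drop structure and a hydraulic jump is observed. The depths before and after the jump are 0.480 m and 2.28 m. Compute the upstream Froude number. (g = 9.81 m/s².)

Fr₁ = 3.70

For a rectangular channel the momentum equation gives q² = ½·g·y₁·y₂·(y₁ + y₂) = ½×9.81×0.480×2.28×2.76 = 14.8.
q = √14.8 = 3.85 m²/s.
V₁ = q/y₁ = 8.02 m/s; Fr₁ = V₁/√(g·y₁) = 3.70.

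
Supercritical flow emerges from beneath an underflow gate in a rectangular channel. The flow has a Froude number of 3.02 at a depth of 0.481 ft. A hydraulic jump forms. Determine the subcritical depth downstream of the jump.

Fr₁ = 3.02 (given).
Bélanger equation: y₂/y₁ = ½[√(1 + 8Fr₁²) − 1] = ½[√73.96 − 1] = 3.80.
y₂ = 3.80 × 0.481 = 1.83 ft.

y₂ = 1.83 ft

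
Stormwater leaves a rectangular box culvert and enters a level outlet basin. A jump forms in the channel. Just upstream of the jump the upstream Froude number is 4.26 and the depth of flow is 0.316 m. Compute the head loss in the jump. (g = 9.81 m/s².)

Fr₁ = 4.26 (given).
By Bélanger, y₂/y₁ = ½[√(1 + 8Fr₁²) − 1] = ½[√146.2 − 1] = 5.55.
y₂ = 5.55 × 0.316 = 1.75 m.
V₁ = Fr₁·√(g·y₁) = 4.26×√(9.81×0.316) = 7.50 m/s; q = V₁·y₁ = 2.37 m²/s. V₂ = q/y₂ = 2.37/1.75 = 1.35 m/s. E₁ = y₁ + V₁²/2g = 3.18 m; E₂ = y₂ + V₂²/2g = 1.85 m. ΔE = E₁ − E₂ = 1.34 m.

ΔE = 1.34 m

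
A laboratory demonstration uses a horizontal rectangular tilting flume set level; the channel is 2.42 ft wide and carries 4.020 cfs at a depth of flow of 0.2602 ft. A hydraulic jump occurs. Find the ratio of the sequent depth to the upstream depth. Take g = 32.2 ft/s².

q = Q/b = 4.020/2.42 = 1.661 ft²/s; V₁ = q/y₁ = 6.384 ft/s. Fr₁ = V₁/√(g·y₁) = 2.206.
Sequent-depth ratio: y₂/y₁ = ½[√(1 + 8Fr₁²) − 1] = ½[√39.916 − 1] = 2.659.

y₂/y₁ = 2.659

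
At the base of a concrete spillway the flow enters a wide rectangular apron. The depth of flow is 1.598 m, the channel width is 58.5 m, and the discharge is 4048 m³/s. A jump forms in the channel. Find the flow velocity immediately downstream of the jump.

q = Q/b = 4048/58.5 = 69.20 m²/s; V₁ = q/y₁ = 43.30 m/s. Fr₁ = V₁/√(g·y₁) = 10.94.
Conjugate-depth relation: y₂/y₁ = ½[√(1 + 8Fr₁²) − 1] = ½[√957.89 − 1] = 14.97.
y₂ = 14.97 × 1.598 = 23.93 m.
V₂ = q/y₂ = 69.20/23.93 = 2.892 m/s.

V₂ = 2.892 m/s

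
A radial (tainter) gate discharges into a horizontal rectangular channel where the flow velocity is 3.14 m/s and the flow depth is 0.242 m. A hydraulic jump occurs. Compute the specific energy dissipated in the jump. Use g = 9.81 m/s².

ΔE = 0.0722 m

Fr₁ = V₁/√(g·y₁) = 3.14/√(9.81×0.242) = 2.04.
From the momentum equation for a rectangular channel, y₂/y₁ = ½[√(1 + 8Fr₁²) − 1] = ½[√34.22 − 1] = 2.43.
y₂ = 2.43 × 0.242 = 0.587 m.
Head loss: ΔE = (y₂ − y₁)³/(4y₁y₂) = (0.587 − 0.242)³/(4×0.242×0.587) = 0.0410/0.568 = 0.0722 m.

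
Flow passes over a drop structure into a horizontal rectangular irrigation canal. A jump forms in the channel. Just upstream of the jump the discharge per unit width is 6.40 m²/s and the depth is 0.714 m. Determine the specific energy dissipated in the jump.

ΔE = 1.51 m

V₁ = q/y₁ = 6.40/0.714 = 8.96 m/s. Fr₁ = V₁/√(g·y₁) = 8.96/√(9.81×0.714) = 3.39.
Bélanger equation: y₂/y₁ = ½[√(1 + 8Fr₁²) − 1] = ½[√92.77 − 1] = 4.32.
y₂ = 4.32 × 0.714 = 3.08 m.
V₂ = q/y₂ = 6.40/3.08 = 2.08 m/s. E₁ = y₁ + V₁²/2g = 4.81 m; E₂ = y₂ + V₂²/2g = 3.30 m. ΔE = E₁ − E₂ = 1.51 m.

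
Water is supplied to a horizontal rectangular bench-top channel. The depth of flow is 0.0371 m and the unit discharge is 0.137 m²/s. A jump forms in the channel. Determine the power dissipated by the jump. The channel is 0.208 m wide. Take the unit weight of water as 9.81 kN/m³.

V₁ = q/y₁ = 0.137/0.0371 = 3.69 m/s. Fr₁ = V₁/√(g·y₁) = 3.69/√(9.81×0.0371) = 6.12.
Bélanger equation: y₂/y₁ = ½[√(1 + 8Fr₁²) − 1] = ½[√300.7 − 1] = 8.17.
y₂ = 8.17 × 0.0371 = 0.303 m.
V₂ = q/y₂ = 0.137/0.303 = 0.452 m/s. E₁ = y₁ + V₁²/2g = 0.732 m; E₂ = y₂ + V₂²/2g = 0.314 m. ΔE = E₁ − E₂ = 0.419 m.
Q = q·b = 0.137 × 0.208 = 0.0285 m³/s. P = γ·Q·ΔE = 9.81 × 0.0285 × 0.419 = 0.117 kW.

P = 0.117 kW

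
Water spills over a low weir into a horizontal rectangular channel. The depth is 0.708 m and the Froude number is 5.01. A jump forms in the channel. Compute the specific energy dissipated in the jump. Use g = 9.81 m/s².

ΔE = 4.71 m

Fr₁ = 5.01 (given).
Sequent-depth ratio: y₂/y₁ = ½[√(1 + 8Fr₁²) − 1] = ½[√201.8 − 1] = 6.60.
y₂ = 6.60 × 0.708 = 4.67 m.
Head loss: ΔE = (y₂ − y₁)³/(4y₁y₂) = (4.67 − 0.708)³/(4×0.708×4.67) = 62.4/13.2 = 4.71 m.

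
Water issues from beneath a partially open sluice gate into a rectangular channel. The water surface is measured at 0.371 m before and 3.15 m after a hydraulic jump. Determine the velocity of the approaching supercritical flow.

For a rectangular channel the momentum equation gives q² = ½·g·y₁·y₂·(y₁ + y₂) = ½×9.81×0.371×3.15×3.52 = 20.2.
q = √20.2 = 4.49 m²/s.
V₁ = q/y₁ = 4.49/0.371 = 12.1 m/s.

V₁ = 12.1 m/s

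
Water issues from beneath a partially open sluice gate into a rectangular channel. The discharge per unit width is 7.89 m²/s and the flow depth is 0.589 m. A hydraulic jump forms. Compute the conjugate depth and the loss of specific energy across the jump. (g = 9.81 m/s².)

y₂ = 4.36 m; ΔE = 5.21 m

V₁ = q/y₁ = 7.89/0.589 = 13.4 m/s. Fr₁ = V₁/√(g·y₁) = 13.4/√(9.81×0.589) = 5.57.
Bélanger equation: y₂/y₁ = ½[√(1 + 8Fr₁²) − 1] = ½[√249.4 − 1] = 7.40.
y₂ = 7.40 × 0.589 = 4.36 m.
Head loss: ΔE = (y₂ − y₁)³/(4y₁y₂) = (4.36 − 0.589)³/(4×0.589×4.36) = 53.5/10.3 = 5.21 m.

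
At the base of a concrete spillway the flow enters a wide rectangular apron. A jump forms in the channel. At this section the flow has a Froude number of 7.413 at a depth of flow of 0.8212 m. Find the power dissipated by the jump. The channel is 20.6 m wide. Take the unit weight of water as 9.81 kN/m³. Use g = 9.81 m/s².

Fr₁ = 7.413 (given).
From the momentum equation for a rectangular channel, y₂/y₁ = ½[√(1 + 8Fr₁²) − 1] = ½[√440.62 − 1] = 9.995.
y₂ = 9.995 × 0.8212 = 8.208 m.
Head loss: ΔE = (y₂ − y₁)³/(4y₁y₂) = (8.208 − 0.8212)³/(4×0.8212×8.208) = 403.1/26.96 = 14.95 m.
V₁ = Fr₁·√(g·y₁) = 7.413×√(9.81×0.8212) = 21.04 m/s; q = V₁·y₁ = 17.28 m²/s. Q = q·b = 17.28 × 20.6 = 355.9 m³/s. P = γ·Q·ΔE = 9.81 × 355.9 × 14.95 = 52203 kW.

P = 52203 kW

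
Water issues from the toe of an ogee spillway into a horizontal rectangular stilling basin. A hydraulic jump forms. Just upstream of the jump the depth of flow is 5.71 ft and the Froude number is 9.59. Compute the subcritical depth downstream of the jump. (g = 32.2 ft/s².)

Fr₁ = 9.59 (given).
By Bélanger, y₂/y₁ = ½[√(1 + 8Fr₁²) − 1] = ½[√736.7 − 1] = 13.1.
y₂ = 13.1 × 5.71 = 74.6 ft.

y₂ = 74.6 ft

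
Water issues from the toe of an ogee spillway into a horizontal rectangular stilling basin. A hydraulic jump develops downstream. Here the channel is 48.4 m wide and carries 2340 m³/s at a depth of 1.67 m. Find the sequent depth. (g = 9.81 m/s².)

q = Q/b = 2340/48.4 = 48.3 m²/s; V₁ = q/y₁ = 29.0 m/s. Fr₁ = V₁/√(g·y₁) = 7.15.
By Bélanger, y₂/y₁ = ½[√(1 + 8Fr₁²) − 1] = ½[√410.3 − 1] = 9.63.
y₂ = 9.63 × 1.67 = 16.1 m.

y₂ = 16.1 m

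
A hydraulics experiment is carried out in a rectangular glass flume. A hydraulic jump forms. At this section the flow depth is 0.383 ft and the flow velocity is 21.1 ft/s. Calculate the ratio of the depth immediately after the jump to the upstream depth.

Fr₁ = V₁/√(g·y₁) = 21.1/√(32.2×0.383) = 6.01.
By Bélanger, y₂/y₁ = ½[√(1 + 8Fr₁²) − 1] = ½[√289.8 − 1] = 8.01.

y₂/y₁ = 8.01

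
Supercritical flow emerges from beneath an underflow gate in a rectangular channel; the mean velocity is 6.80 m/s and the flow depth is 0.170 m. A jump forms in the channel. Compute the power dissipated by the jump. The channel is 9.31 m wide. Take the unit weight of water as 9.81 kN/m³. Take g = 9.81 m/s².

Fr₁ = V₁/√(g·y₁) = 6.80/√(9.81×0.170) = 5.27.
By Bélanger, y₂/y₁ = ½[√(1 + 8Fr₁²) − 1] = ½[√222.8 − 1] = 6.96.
y₂ = 6.96 × 0.170 = 1.18 m.
q = V₁·y₁ = 6.80 × 0.170 = 1.16 m²/s. V₂ = q/y₂ = 1.16/1.18 = 0.977 m/s. E₁ = y₁ + V₁²/2g = 2.53 m; E₂ = y₂ + V₂²/2g = 1.23 m. ΔE = E₁ − E₂ = 1.29 m.
Q = q·b = 1.16 × 9.31 = 10.8 m³/s. P = γ·Q·ΔE = 9.81 × 10.8 × 1.29 = 137 kW.

P = 137 kW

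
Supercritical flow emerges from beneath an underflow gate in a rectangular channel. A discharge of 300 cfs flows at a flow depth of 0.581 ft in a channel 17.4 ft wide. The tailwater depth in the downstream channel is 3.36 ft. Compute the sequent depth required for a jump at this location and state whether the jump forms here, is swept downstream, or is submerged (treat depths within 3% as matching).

y₂ = 5.35 ft; the jump is swept downstream

q = Q/b = 300/17.4 = 17.2 ft²/s; V₁ = q/y₁ = 29.7 ft/s. Fr₁ = V₁/√(g·y₁) = 6.86.
From the momentum equation for a rectangular channel, y₂/y₁ = ½[√(1 + 8Fr₁²) − 1] = ½[√377.6 − 1] = 9.22.
y₂ = 9.22 × 0.581 = 5.35 ft.
Tailwater y_tw = 3.36 ft: y_tw < y₂, so the jump is swept downstream.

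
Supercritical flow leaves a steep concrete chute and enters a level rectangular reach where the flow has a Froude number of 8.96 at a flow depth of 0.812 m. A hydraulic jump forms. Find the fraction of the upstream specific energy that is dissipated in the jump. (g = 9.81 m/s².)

ΔE/E₁ = 0.697 (69.7%)

Fr₁ = 8.96 (given).
Bélanger equation: y₂/y₁ = ½[√(1 + 8Fr₁²) − 1] = ½[√643.3 − 1] = 12.2.
y₂ = 12.2 × 0.812 = 9.89 m.
E₁ = y₁(1 + Fr₁²/2) = 0.812×(1 + 8.96²/2) = 33.4 m. ΔE = (y₂ − y₁)³/(4y₁y₂) = 23.3 m. ΔE/E₁ = 23.3/33.4 = 0.697.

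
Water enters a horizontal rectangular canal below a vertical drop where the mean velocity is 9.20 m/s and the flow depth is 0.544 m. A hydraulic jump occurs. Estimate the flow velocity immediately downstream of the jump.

Fr₁ = V₁/√(g·y₁) = 9.20/√(9.81×0.544) = 3.98.
Sequent-depth ratio: y₂/y₁ = ½[√(1 + 8Fr₁²) − 1] = ½[√127.9 − 1] = 5.15.
y₂ = 5.15 × 0.544 = 2.80 m.
q = V₁·y₁ = 9.20 × 0.544 = 5.00 m²/s.
V₂ = q/y₂ = 5.00/2.80 = 1.78 m/s.

V₂ = 1.78 m/s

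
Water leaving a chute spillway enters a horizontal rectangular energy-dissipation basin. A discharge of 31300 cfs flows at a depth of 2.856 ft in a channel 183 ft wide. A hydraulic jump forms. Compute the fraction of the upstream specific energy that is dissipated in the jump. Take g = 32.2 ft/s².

ΔE/E₁ = 0.579 (57.9%)

q = Q/b = 31300/183 = 171.0 ft²/s; V₁ = q/y₁ = 59.89 ft/s. Fr₁ = V₁/√(g·y₁) = 6.245.
From the momentum equation for a rectangular channel, y₂/y₁ = ½[√(1 + 8Fr₁²) − 1] = ½[√312.99 − 1] = 8.346.
y₂ = 8.346 × 2.856 = 23.84 ft.
E₁ = y₁ + V₁²/2g = 58.55 ft. ΔE = (y₂ − y₁)³/(4y₁y₂) = 33.91 ft. ΔE/E₁ = 33.91/58.55 = 0.579.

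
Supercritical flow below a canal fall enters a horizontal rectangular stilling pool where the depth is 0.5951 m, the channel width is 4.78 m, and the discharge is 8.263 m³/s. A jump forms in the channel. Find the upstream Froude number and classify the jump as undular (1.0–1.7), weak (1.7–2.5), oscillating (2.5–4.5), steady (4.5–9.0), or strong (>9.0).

Fr₁ = 1.202; undular jump

q = Q/b = 8.263/4.78 = 1.729 m²/s; V₁ = q/y₁ = 2.905 m/s. Fr₁ = V₁/√(g·y₁) = 1.202.
Fr₁ = 1.202 lies in the undular range.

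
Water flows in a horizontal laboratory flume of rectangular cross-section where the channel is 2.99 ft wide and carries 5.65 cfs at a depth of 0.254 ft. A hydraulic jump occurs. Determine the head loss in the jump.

ΔE = 0.214 ft

q = Q/b = 5.65/2.99 = 1.89 ft²/s; V₁ = q/y₁ = 7.44 ft/s. Fr₁ = V₁/√(g·y₁) = 2.60.
By Bélanger, y₂/y₁ = ½[√(1 + 8Fr₁²) − 1] = ½[√55.14 − 1] = 3.21.
y₂ = 3.21 × 0.254 = 0.816 ft.
Head loss: ΔE = (y₂ − y₁)³/(4y₁y₂) = (0.816 − 0.254)³/(4×0.254×0.816) = 0.178/0.829 = 0.214 ft.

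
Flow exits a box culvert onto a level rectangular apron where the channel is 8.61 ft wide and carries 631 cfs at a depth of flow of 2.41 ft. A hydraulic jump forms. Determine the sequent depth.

y₂ = 10.6 ft

q = Q/b = 631/8.61 = 73.3 ft²/s; V₁ = q/y₁ = 30.4 ft/s. Fr₁ = V₁/√(g·y₁) = 3.45.
Conjugate-depth relation: y₂/y₁ = ½[√(1 + 8Fr₁²) − 1] = ½[√96.33 − 1] = 4.41.
y₂ = 4.41 × 2.41 = 10.6 ft.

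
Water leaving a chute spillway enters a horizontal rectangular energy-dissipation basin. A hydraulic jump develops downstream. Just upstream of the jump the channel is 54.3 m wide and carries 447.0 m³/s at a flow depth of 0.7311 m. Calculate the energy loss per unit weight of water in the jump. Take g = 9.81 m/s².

q = Q/b = 447.0/54.3 = 8.232 m²/s; V₁ = q/y₁ = 11.26 m/s. Fr₁ = V₁/√(g·y₁) = 4.204.
By Bélanger, y₂/y₁ = ½[√(1 + 8Fr₁²) − 1] = ½[√142.42 − 1] = 5.467.
y₂ = 5.467 × 0.7311 = 3.997 m.
V₂ = q/y₂ = 8.232/3.997 = 2.060 m/s. E₁ = y₁ + V₁²/2g = 7.193 m; E₂ = y₂ + V₂²/2g = 4.213 m. ΔE = E₁ − E₂ = 2.980 m.

ΔE = 2.980 m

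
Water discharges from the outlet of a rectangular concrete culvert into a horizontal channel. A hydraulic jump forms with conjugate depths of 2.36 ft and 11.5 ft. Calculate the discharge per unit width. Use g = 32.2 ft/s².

q = 77.8 ft²/s

For a rectangular channel the momentum equation gives q² = ½·g·y₁·y₂·(y₁ + y₂) = ½×32.2×2.36×11.5×13.9 = 6056.
q = √6056 = 77.8 ft²/s.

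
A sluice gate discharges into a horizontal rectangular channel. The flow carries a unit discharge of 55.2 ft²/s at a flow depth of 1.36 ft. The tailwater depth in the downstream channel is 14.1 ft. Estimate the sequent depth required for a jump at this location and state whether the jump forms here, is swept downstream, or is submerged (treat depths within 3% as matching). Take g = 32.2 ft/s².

y₂ = 11.1 ft; the jump is submerged

V₁ = q/y₁ = 55.2/1.36 = 40.6 ft/s. Fr₁ = V₁/√(g·y₁) = 40.6/√(32.2×1.36) = 6.13.
Conjugate-depth relation: y₂/y₁ = ½[√(1 + 8Fr₁²) − 1] = ½[√302.0 − 1] = 8.19.
y₂ = 8.19 × 1.36 = 11.1 ft.
Tailwater y_tw = 14.1 ft: y_tw > y₂, so the jump is submerged.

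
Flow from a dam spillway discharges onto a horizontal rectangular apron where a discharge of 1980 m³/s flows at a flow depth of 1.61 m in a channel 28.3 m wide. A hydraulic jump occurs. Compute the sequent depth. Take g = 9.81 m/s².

y₂ = 24.1 m

q = Q/b = 1980/28.3 = 70.0 m²/s; V₁ = q/y₁ = 43.5 m/s. Fr₁ = V₁/√(g·y₁) = 10.9.
From the momentum equation for a rectangular channel, y₂/y₁ = ½[√(1 + 8Fr₁²) − 1] = ½[√957.5 − 1] = 15.0.
y₂ = 15.0 × 1.61 = 24.1 m.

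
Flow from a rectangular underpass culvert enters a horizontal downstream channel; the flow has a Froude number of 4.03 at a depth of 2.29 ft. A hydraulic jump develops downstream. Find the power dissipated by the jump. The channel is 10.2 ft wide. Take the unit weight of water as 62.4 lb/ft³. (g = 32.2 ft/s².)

P = 756 hp

Fr₁ = 4.03 (given).
Conjugate-depth relation: y₂/y₁ = ½[√(1 + 8Fr₁²) − 1] = ½[√130.9 − 1] = 5.22.
y₂ = 5.22 × 2.29 = 12.0 ft.
V₁ = Fr₁·√(g·y₁) = 4.03×√(32.2×2.29) = 34.6 ft/s; q = V₁·y₁ = 79.2 ft²/s. V₂ = q/y₂ = 79.2/12.0 = 6.63 ft/s. E₁ = y₁ + V₁²/2g = 20.9 ft; E₂ = y₂ + V₂²/2g = 12.6 ft. ΔE = E₁ − E₂ = 8.25 ft.
Q = q·b = 79.2 × 10.2 = 808 cfs. P = γ·Q·ΔE/550 = 62.4 × 808 × 8.25 / 550 = 756 hp.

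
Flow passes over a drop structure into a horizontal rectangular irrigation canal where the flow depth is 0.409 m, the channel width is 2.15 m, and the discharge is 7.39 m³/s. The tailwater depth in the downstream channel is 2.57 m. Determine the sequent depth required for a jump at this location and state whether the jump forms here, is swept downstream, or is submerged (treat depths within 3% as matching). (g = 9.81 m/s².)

y₂ = 2.23 m; the jump is submerged

q = Q/b = 7.39/2.15 = 3.44 m²/s; V₁ = q/y₁ = 8.40 m/s. Fr₁ = V₁/√(g·y₁) = 4.20.
Bélanger equation: y₂/y₁ = ½[√(1 + 8Fr₁²) − 1] = ½[√141.8 − 1] = 5.45.
y₂ = 5.45 × 0.409 = 2.23 m.
Tailwater y_tw = 2.57 m: y_tw > y₂, so the jump is submerged.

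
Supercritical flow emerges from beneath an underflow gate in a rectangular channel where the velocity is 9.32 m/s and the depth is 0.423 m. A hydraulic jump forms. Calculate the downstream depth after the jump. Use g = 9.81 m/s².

Fr₁ = V₁/√(g·y₁) = 9.32/√(9.81×0.423) = 4.58.
From the momentum equation for a rectangular channel, y₂/y₁ = ½[√(1 + 8Fr₁²) − 1] = ½[√168.5 − 1] = 5.99.
y₂ = 5.99 × 0.423 = 2.53 m.

y₂ = 2.53 m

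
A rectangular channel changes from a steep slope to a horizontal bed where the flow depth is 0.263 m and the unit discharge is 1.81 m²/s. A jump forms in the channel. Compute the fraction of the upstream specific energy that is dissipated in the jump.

ΔE/E₁ = 0.423 (42.3%)

V₁ = q/y₁ = 1.81/0.263 = 6.88 m/s. Fr₁ = V₁/√(g·y₁) = 6.88/√(9.81×0.263) = 4.28.
From the momentum equation for a rectangular channel, y₂/y₁ = ½[√(1 + 8Fr₁²) − 1] = ½[√147.9 − 1] = 5.58.
y₂ = 5.58 × 0.263 = 1.47 m.
E₁ = y₁ + V₁²/2g = 2.68 m. ΔE = (y₂ − y₁)³/(4y₁y₂) = 1.13 m. ΔE/E₁ = 1.13/2.68 = 0.423.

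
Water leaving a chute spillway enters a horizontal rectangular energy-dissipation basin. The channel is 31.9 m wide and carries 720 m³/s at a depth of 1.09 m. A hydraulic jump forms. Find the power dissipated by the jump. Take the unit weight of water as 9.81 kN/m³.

q = Q/b = 720/31.9 = 22.6 m²/s; V₁ = q/y₁ = 20.7 m/s. Fr₁ = V₁/√(g·y₁) = 6.33.
Conjugate-depth relation: y₂/y₁ = ½[√(1 + 8Fr₁²) − 1] = ½[√321.8 − 1] = 8.47.
y₂ = 8.47 × 1.09 = 9.23 m.
Head loss: ΔE = (y₂ − y₁)³/(4y₁y₂) = (9.23 − 1.09)³/(4×1.09×9.23) = 540/40.2 = 13.4 m.
P = γ·Q·ΔE = 9.81 × 720 × 13.4 = 94702 kW.

P = 94702 kW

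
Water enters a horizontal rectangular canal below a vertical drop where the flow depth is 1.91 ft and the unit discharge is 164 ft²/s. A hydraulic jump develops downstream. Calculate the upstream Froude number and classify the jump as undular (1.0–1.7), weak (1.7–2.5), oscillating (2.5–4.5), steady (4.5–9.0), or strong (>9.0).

V₁ = q/y₁ = 164/1.91 = 85.9 ft/s. Fr₁ = V₁/√(g·y₁) = 85.9/√(32.2×1.91) = 10.9.
Fr₁ = 10.9 lies in the strong range.

Fr₁ = 10.9; strong jump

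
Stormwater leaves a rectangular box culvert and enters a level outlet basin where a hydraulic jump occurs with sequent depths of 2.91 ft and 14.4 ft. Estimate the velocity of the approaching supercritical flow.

V₁ = 37.1 ft/s

For a rectangular channel the momentum equation gives q² = ½·g·y₁·y₂·(y₁ + y₂) = ½×32.2×2.91×14.4×17.3 = 11678.
q = √11678 = 108 ft²/s.
V₁ = q/y₁ = 108/2.91 = 37.1 ft/s.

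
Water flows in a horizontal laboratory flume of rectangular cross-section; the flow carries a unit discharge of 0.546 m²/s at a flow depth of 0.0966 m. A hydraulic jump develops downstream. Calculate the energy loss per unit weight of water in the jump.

ΔE = 0.951 m

V₁ = q/y₁ = 0.546/0.0966 = 5.65 m/s. Fr₁ = V₁/√(g·y₁) = 5.65/√(9.81×0.0966) = 5.81.
By Bélanger, y₂/y₁ = ½[√(1 + 8Fr₁²) − 1] = ½[√270.7 − 1] = 7.73.
y₂ = 7.73 × 0.0966 = 0.746 m.
V₂ = q/y₂ = 0.546/0.746 = 0.732 m/s. E₁ = y₁ + V₁²/2g = 1.72 m; E₂ = y₂ + V₂²/2g = 0.774 m. ΔE = E₁ − E₂ = 0.951 m.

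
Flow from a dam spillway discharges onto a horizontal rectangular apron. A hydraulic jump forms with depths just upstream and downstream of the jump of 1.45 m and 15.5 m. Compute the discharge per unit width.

q = 43.2 m²/s

For a rectangular channel the momentum equation gives q² = ½·g·y₁·y₂·(y₁ + y₂) = ½×9.81×1.45×15.5×16.9 = 1869.
q = √1869 = 43.2 m²/s.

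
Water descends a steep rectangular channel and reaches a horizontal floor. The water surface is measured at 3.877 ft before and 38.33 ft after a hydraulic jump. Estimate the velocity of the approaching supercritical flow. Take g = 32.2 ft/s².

For a rectangular channel the momentum equation gives q² = ½·g·y₁·y₂·(y₁ + y₂) = ½×32.2×3.877×38.33×42.21 = 100982.
q = √100982 = 317.8 ft²/s.
V₁ = q/y₁ = 317.8/3.877 = 81.96 ft/s.

V₁ = 81.96 ft/s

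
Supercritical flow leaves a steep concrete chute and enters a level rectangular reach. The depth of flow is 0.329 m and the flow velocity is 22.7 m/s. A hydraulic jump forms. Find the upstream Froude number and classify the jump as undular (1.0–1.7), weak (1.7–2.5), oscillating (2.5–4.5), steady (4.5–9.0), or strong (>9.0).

Fr₁ = V₁/√(g·y₁) = 22.7/√(9.81×0.329) = 12.6.
Fr₁ = 12.6 lies in the strong range.

Fr₁ = 12.6; strong jump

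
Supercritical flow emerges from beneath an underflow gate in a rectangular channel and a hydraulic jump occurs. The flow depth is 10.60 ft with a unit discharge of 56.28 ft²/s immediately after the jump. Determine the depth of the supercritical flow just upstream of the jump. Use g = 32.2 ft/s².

V₂ = q/y₂ = 56.28/10.60 = 5.309 ft/s; Fr₂ = V₂/√(g·y₂) = 0.2874.
From the momentum equation (using Fr₂), y₁/y₂ = ½[√(1 + 8Fr₂²) − 1] = ½[√1.6607 − 1] = 0.1443.
y₁ = 0.1443 × 10.60 = 1.530 ft.

y₁ = 1.530 ft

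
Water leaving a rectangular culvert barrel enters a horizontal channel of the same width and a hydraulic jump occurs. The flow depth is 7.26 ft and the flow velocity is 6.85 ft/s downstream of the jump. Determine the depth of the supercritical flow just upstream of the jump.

Fr₂ = V₂/√(g·y₂) = 6.85/√(32.2×7.26) = 0.448.
The Bélanger relation is symmetric: y₁/y₂ = ½[√(1 + 8Fr₂²) − 1] = ½[√2.606 − 1] = 0.307.
y₁ = 0.307 × 7.26 = 2.23 ft.

y₁ = 2.23 ft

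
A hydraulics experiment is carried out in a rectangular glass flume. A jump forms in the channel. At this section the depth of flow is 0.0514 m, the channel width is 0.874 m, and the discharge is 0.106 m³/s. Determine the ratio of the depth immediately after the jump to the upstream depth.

y₂/y₁ = 4.23

q = Q/b = 0.106/0.874 = 0.121 m²/s; V₁ = q/y₁ = 2.36 m/s. Fr₁ = V₁/√(g·y₁) = 3.32.
Conjugate-depth relation: y₂/y₁ = ½[√(1 + 8Fr₁²) − 1] = ½[√89.33 − 1] = 4.23.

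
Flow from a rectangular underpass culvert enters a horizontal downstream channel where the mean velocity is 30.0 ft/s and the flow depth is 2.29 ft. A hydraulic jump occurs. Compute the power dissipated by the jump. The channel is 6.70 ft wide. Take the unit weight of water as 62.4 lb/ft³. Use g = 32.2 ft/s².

P = 279 hp

Fr₁ = V₁/√(g·y₁) = 30.0/√(32.2×2.29) = 3.49.
Bélanger equation: y₂/y₁ = ½[√(1 + 8Fr₁²) − 1] = ½[√98.64 − 1] = 4.47.
y₂ = 4.47 × 2.29 = 10.2 ft.
Head loss: ΔE = (y₂ − y₁)³/(4y₁y₂) = (10.2 − 2.29)³/(4×2.29×10.2) = 500/93.7 = 5.34 ft.
q = V₁·y₁ = 30.0 × 2.29 = 68.7 ft²/s. Q = q·b = 68.7 × 6.70 = 460 cfs. P = γ·Q·ΔE/550 = 62.4 × 460 × 5.34 / 550 = 279 hp.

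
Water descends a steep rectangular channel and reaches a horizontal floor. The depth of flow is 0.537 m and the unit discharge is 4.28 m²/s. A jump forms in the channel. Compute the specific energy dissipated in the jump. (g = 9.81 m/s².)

V₁ = q/y₁ = 4.28/0.537 = 7.97 m/s. Fr₁ = V₁/√(g·y₁) = 7.97/√(9.81×0.537) = 3.47.
By Bélanger, y₂/y₁ = ½[√(1 + 8Fr₁²) − 1] = ½[√97.47 − 1] = 4.44.
y₂ = 4.44 × 0.537 = 2.38 m.
V₂ = q/y₂ = 4.28/2.38 = 1.80 m/s. E₁ = y₁ + V₁²/2g = 3.77 m; E₂ = y₂ + V₂²/2g = 2.55 m. ΔE = E₁ − E₂ = 1.23 m.

ΔE = 1.23 m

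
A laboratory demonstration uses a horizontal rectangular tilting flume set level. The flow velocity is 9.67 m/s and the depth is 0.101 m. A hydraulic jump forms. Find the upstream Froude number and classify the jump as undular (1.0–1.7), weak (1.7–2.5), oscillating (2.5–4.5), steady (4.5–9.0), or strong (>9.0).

Fr₁ = V₁/√(g·y₁) = 9.67/√(9.81×0.101) = 9.71.
Fr₁ = 9.71 lies in the strong range.

Fr₁ = 9.71; strong jump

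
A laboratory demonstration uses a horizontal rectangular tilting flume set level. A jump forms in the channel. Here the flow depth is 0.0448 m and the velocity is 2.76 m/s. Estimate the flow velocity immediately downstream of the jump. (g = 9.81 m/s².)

V₂ = 0.510 m/s

Fr₁ = V₁/√(g·y₁) = 2.76/√(9.81×0.0448) = 4.16.
Bélanger equation: y₂/y₁ = ½[√(1 + 8Fr₁²) − 1] = ½[√139.7 − 1] = 5.41.
y₂ = 5.41 × 0.0448 = 0.242 m.
q = V₁·y₁ = 2.76 × 0.0448 = 0.124 m²/s.
V₂ = q/y₂ = 0.124/0.242 = 0.510 m/s.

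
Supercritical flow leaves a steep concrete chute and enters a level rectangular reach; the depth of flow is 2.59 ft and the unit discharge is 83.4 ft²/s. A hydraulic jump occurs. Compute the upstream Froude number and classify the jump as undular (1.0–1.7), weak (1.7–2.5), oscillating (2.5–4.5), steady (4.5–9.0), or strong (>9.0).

V₁ = q/y₁ = 83.4/2.59 = 32.2 ft/s. Fr₁ = V₁/√(g·y₁) = 32.2/√(32.2×2.59) = 3.53.
Fr₁ = 3.53 lies in the oscillating range.

Fr₁ = 3.53; oscillating jump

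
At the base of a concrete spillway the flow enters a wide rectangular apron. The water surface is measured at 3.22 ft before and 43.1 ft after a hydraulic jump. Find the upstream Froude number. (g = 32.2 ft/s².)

For a rectangular channel the momentum equation gives q² = ½·g·y₁·y₂·(y₁ + y₂) = ½×32.2×3.22×43.1×46.3 = 103497.
q = √103497 = 322 ft²/s.
V₁ = q/y₁ = 99.9 ft/s; Fr₁ = V₁/√(g·y₁) = 9.81.

Fr₁ = 9.81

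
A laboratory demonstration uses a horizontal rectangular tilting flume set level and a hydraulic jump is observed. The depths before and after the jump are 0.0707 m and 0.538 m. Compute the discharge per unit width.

q = 0.337 m²/s

For a rectangular channel the momentum equation gives q² = ½·g·y₁·y₂·(y₁ + y₂) = ½×9.81×0.0707×0.538×0.609 = 0.114.
q = √0.114 = 0.337 m²/s.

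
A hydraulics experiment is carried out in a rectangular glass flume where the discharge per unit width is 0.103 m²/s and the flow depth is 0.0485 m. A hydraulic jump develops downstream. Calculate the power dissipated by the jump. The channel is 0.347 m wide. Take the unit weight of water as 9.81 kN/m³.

V₁ = q/y₁ = 0.103/0.0485 = 2.12 m/s. Fr₁ = V₁/√(g·y₁) = 2.12/√(9.81×0.0485) = 3.08.
Bélanger equation: y₂/y₁ = ½[√(1 + 8Fr₁²) − 1] = ½[√76.84 − 1] = 3.88.
y₂ = 3.88 × 0.0485 = 0.188 m.
V₂ = q/y₂ = 0.103/0.188 = 0.547 m/s. E₁ = y₁ + V₁²/2g = 0.278 m; E₂ = y₂ + V₂²/2g = 0.204 m. ΔE = E₁ − E₂ = 0.0748 m.
Q = q·b = 0.103 × 0.347 = 0.0357 m³/s. P = γ·Q·ΔE = 9.81 × 0.0357 × 0.0748 = 0.0262 kW.

P = 0.0262 kW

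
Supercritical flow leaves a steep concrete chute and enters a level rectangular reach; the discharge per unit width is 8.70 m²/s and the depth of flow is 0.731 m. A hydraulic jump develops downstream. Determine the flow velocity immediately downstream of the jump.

V₁ = q/y₁ = 8.70/0.731 = 11.9 m/s. Fr₁ = V₁/√(g·y₁) = 11.9/√(9.81×0.731) = 4.44.
Conjugate-depth relation: y₂/y₁ = ½[√(1 + 8Fr₁²) − 1] = ½[√159.0 − 1] = 5.81.
y₂ = 5.81 × 0.731 = 4.24 m.
V₂ = q/y₂ = 8.70/4.24 = 2.05 m/s.

V₂ = 2.05 m/s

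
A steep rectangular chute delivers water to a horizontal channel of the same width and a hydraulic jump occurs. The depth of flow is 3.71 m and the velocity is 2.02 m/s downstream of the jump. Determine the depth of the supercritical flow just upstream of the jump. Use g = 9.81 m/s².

Fr₂ = V₂/√(g·y₂) = 2.02/√(9.81×3.71) = 0.335.
The Bélanger relation is symmetric: y₁/y₂ = ½[√(1 + 8Fr₂²) − 1] = ½[√1.897 − 1] = 0.189.
y₁ = 0.189 × 3.71 = 0.700 m.

y₁ = 0.700 m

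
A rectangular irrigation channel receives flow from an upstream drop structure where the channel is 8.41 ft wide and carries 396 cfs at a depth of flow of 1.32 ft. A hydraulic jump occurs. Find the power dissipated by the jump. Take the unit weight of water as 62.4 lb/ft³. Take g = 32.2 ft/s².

q = Q/b = 396/8.41 = 47.1 ft²/s; V₁ = q/y₁ = 35.7 ft/s. Fr₁ = V₁/√(g·y₁) = 5.47.
Conjugate-depth relation: y₂/y₁ = ½[√(1 + 8Fr₁²) − 1] = ½[√240.5 − 1] = 7.25.
y₂ = 7.25 × 1.32 = 9.58 ft.
Head loss: ΔE = (y₂ − y₁)³/(4y₁y₂) = (9.58 − 1.32)³/(4×1.32×9.58) = 563/50.6 = 11.1 ft.
P = γ·Q·ΔE/550 = 62.4 × 396 × 11.1 / 550 = 500 hp.

P = 500 hp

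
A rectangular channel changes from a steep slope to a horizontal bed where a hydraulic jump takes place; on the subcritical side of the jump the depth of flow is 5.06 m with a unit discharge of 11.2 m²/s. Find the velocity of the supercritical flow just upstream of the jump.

V₂ = q/y₂ = 11.2/5.06 = 2.21 m/s; Fr₂ = V₂/√(g·y₂) = 0.314.
From the momentum equation (using Fr₂), y₁/y₂ = ½[√(1 + 8Fr₂²) − 1] = ½[√1.790 − 1] = 0.169.
y₁ = 0.169 × 5.06 = 0.855 m.
V₁ = q/y₁ = 11.2/0.855 = 13.1 m/s.

V₁ = 13.1 m/s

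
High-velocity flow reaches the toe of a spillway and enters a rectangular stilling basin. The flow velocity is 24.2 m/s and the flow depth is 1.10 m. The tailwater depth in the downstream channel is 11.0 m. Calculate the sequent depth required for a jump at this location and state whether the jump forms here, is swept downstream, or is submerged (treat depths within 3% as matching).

Fr₁ = V₁/√(g·y₁) = 24.2/√(9.81×1.10) = 7.37.
Sequent-depth ratio: y₂/y₁ = ½[√(1 + 8Fr₁²) − 1] = ½[√435.2 − 1] = 9.93.
y₂ = 9.93 × 1.10 = 10.9 m.
Tailwater y_tw = 11.0 m: y_tw ≈ y₂, so the jump forms here.

y₂ = 10.9 m; the jump forms here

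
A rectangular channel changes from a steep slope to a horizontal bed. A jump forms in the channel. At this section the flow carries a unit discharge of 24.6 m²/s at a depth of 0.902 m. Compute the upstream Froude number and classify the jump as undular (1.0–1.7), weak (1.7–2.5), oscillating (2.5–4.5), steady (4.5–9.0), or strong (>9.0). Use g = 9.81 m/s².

V₁ = q/y₁ = 24.6/0.902 = 27.3 m/s. Fr₁ = V₁/√(g·y₁) = 27.3/√(9.81×0.902) = 9.17.
Fr₁ = 9.17 lies in the strong range.

Fr₁ = 9.17; strong jump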